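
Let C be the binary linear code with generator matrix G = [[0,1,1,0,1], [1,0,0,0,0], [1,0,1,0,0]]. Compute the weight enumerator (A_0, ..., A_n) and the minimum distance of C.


Weight distribution: A_0 = 1, A_1 = 2, A_2 = 2, A_3 = 2, A_4 = 1. Minimum distance d = 1.

Enumerate all 2^3 = 8 messages m ∈ F_2^3.
For each, compute codeword c = mG in F_2^5, then tally its weight.
  m = 000 → c = 00000, weight = 0.
  m = 100 → c = 01101, weight = 3.
  m = 010 → c = 10000, weight = 1.
  m = 110 → c = 11101, weight = 4.
  m = 001 → c = 10100, weight = 2.
  m = 101 → c = 11001, weight = 3.
  m = 011 → c = 00100, weight = 1.
  m = 111 → c = 01001, weight = 2.
Tally weights:
  weight 0: 1 codewords.
  weight 1: 2 codewords.
  weight 2: 2 codewords.
  weight 3: 2 codewords.
  weight 4: 1 codewords.
Minimum distance d = smallest w > 0 with A_w > 0 = 1.
Sanity: Σ A_w = 8 = 2^3 = 8 ✓.


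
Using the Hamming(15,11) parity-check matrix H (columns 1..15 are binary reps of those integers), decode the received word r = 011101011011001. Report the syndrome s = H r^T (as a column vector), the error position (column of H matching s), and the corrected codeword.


s = (1, 0, 1, 0)^T, error position = 10, corrected codeword c = 011101011111001

Compute s = H r^T mod 2 one row at a time:
  s_1 = 1 + 1 + 0 + 1 + 1 + 0 + 0 + 1 = 5 ≡ 1 (mod 2).
  s_2 = 1 + 0 + 1 + 0 + 1 + 0 + 0 + 1 = 4 ≡ 0 (mod 2).
  s_3 = 1 + 1 + 1 + 0 + 0 + 1 + 0 + 1 = 5 ≡ 1 (mod 2).
  s_4 = 0 + 1 + 0 + 0 + 1 + 1 + 0 + 1 = 4 ≡ 0 (mod 2).
s = (1, 0, 1, 0)^T — this equals column 10 of H (binary 1010), so error is at position 10.
Correct: flip bit 10 of r = 011101011011001 to get c = 011101011111001.


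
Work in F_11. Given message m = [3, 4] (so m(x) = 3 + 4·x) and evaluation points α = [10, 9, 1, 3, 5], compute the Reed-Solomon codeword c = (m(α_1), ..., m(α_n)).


c = [10, 6, 7, 4, 1]

Message polynomial: m(x) = 3 + 4·x (mod 11).
For each evaluation point α_i, compute m(α_i) mod 11:
  α_1 = 10: Horner steps 4 → 10, so m(10) = 10.
  α_2 = 9: Horner steps 4 → 6, so m(9) = 6.
  α_3 = 1: Horner steps 4 → 7, so m(1) = 7.
  α_4 = 3: Horner steps 4 → 4, so m(3) = 4.
  α_5 = 5: Horner steps 4 → 1, so m(5) = 1.
Codeword c = [10, 6, 7, 4, 1] ∈ F_11^5.


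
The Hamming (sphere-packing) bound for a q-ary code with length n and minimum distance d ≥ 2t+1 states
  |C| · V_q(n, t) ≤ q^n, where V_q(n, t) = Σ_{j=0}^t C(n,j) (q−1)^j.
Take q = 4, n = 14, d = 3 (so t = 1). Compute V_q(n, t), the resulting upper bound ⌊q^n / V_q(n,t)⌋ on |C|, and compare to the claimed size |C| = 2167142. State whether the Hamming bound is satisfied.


V_q(n, t) = 43, q^n = 268435456, Hamming bound = 6242685, |C| = 2167142 ≤ bound (satisfied).

Step 1: Compute V_q(n, t) = Σ_{j=0}^1 C(n, j) (q−1)^j.
  j = 0: C(14,0)·(3)^0 = 1·1 = 1.
  j = 1: C(14,1)·(3)^1 = 14·3 = 42.
  V_q(n, t) = 1 + 42 = 43.
Step 2: q^n = 4^14 = 268435456.
Step 3: Hamming bound ⌊q^n / V_q(n,t)⌋ = ⌊268435456/43⌋ = 6242685.
Step 4: Compare |C| = 2167142 to 6242685: satisfied.
The claimed |C| lies below the Hamming bound.


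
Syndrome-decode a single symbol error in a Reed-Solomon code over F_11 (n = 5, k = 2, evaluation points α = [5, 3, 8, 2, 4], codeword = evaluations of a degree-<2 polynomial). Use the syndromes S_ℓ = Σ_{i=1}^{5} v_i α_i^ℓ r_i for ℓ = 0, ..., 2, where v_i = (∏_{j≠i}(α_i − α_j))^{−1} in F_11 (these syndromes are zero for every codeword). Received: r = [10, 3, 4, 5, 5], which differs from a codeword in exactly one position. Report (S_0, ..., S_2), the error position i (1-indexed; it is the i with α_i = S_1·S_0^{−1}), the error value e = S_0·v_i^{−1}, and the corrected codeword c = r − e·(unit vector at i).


S = (6, 2, 8), error at position 5, error magnitude e = 4, c = [10, 3, 4, 5, 1].

Step 1: column multipliers v_i = (∏_{j≠i}(α_i − α_j))^{−1} mod 11.
  i = 1 (α = 5): (5−3)(5−8)(5−2)(5−4) = 2·(−3)·3·1 = −18 ≡ 4, so v_1 = 4^{−1} = 3 (mod 11).
  i = 2 (α = 3): (3−5)(3−8)(3−2)(3−4) = (−2)·(−5)·1·(−1) = −10 ≡ 1, so v_2 = 1^{−1} = 1 (mod 11).
  i = 3 (α = 8): (8−5)(8−3)(8−2)(8−4) = 3·5·6·4 = 360 ≡ 8, so v_3 = 8^{−1} = 7 (mod 11).
  i = 4 (α = 2): (2−5)(2−3)(2−8)(2−4) = (−3)·(−1)·(−6)·(−2) = 36 ≡ 3, so v_4 = 3^{−1} = 4 (mod 11).
  i = 5 (α = 4): (4−5)(4−3)(4−8)(4−2) = (−1)·1·(−4)·2 = 8 ≡ 8, so v_5 = 8^{−1} = 7 (mod 11).
  v = [3, 1, 7, 4, 7].
Step 2: syndromes of r = [10, 3, 4, 5, 5] (all sums mod 11).
  S_0 = Σ v_i r_i = 3·10 + 1·3 + 7·4 + 4·5 + 7·5 = 116 ≡ 6.
  S_1 = Σ v_i α_i r_i = 3·5·10 + 1·3·3 + 7·8·4 + 4·2·5 + 7·4·5 = 563 ≡ 2.
  α_i^2 mod 11 = [3, 9, 9, 4, 5].
  S_2 = Σ v_i α_i^2 r_i = 3·3·10 + 1·9·3 + 7·9·4 + 4·4·5 + 7·5·5 = 624 ≡ 8.
  S = (6, 2, 8) ≠ 0, so r is not a codeword (an error is present).
Step 3: locate the error. For a single error e at position i, S_ℓ = v_i·e·α_i^ℓ, so α_err = S_1/S_0.
  S_0^{−1} = 6^{−1} = 2 (mod 11), so α_err = 2·2 = 4 ≡ 4 = α_5. Error position i = 5.
  Consistency check: S_2/S_1 = 8·6 = 48 ≡ 4 = α_err ✓ (single-error assumption holds).
Step 4: error magnitude e = S_0/v_5 = S_0·∏_{j≠5}(α_5 − α_j) = 6·8 = 48 ≡ 4 (mod 11).
Step 5: correct position 5: c_5 = r_5 − e = 5 − 4 ≡ 1 (mod 11). Hence c = [10, 3, 4, 5, 1].
  Check: interpolating c through the α_i gives m(x) = 9 + 9·x (degree < 2) with m(α_i) = c_i for every i, so c is indeed a codeword.


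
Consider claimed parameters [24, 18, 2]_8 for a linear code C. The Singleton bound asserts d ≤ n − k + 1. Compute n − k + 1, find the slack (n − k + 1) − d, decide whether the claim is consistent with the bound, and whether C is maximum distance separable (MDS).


Singleton RHS = n − k + 1 = 7, slack = 5, bound satisfied, not MDS.

Singleton bound: d ≤ n − k + 1.
Here n = 24, k = 18, so n − k + 1 = 7.
Given d = 2, check d ≤ 7: YES.
Slack = (n − k + 1) − d = 5.
The code is NOT MDS (slack = 5 > 0).
Description: the claimed parameters are [24, 18, 2]_8; such a code would be non-MDS.


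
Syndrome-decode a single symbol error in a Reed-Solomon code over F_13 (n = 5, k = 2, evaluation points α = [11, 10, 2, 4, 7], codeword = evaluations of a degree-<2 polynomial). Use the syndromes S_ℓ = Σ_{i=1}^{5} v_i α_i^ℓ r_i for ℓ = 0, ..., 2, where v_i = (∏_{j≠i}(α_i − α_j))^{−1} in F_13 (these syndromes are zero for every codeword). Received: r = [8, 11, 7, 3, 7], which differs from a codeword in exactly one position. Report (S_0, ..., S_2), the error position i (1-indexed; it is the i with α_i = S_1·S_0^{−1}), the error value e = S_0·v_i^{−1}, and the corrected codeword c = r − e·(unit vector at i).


S = (10, 7, 1), error at position 3, error magnitude e = 11, c = [8, 11, 9, 3, 7].

Step 1: column multipliers v_i = (∏_{j≠i}(α_i − α_j))^{−1} mod 13.
  i = 1 (α = 11): (11−10)(11−2)(11−4)(11−7) = 1·9·7·4 = 252 ≡ 5, so v_1 = 5^{−1} = 8 (mod 13).
  i = 2 (α = 10): (10−11)(10−2)(10−4)(10−7) = (−1)·8·6·3 = −144 ≡ 12, so v_2 = 12^{−1} = 12 (mod 13).
  i = 3 (α = 2): (2−11)(2−10)(2−4)(2−7) = (−9)·(−8)·(−2)·(−5) = 720 ≡ 5, so v_3 = 5^{−1} = 8 (mod 13).
  i = 4 (α = 4): (4−11)(4−10)(4−2)(4−7) = (−7)·(−6)·2·(−3) = −252 ≡ 8, so v_4 = 8^{−1} = 5 (mod 13).
  i = 5 (α = 7): (7−11)(7−10)(7−2)(7−4) = (−4)·(−3)·5·3 = 180 ≡ 11, so v_5 = 11^{−1} = 6 (mod 13).
  v = [8, 12, 8, 5, 6].
Step 2: syndromes of r = [8, 11, 7, 3, 7] (all sums mod 13).
  S_0 = Σ v_i r_i = 8·8 + 12·11 + 8·7 + 5·3 + 6·7 = 309 ≡ 10.
  S_1 = Σ v_i α_i r_i = 8·11·8 + 12·10·11 + 8·2·7 + 5·4·3 + 6·7·7 = 2490 ≡ 7.
  α_i^2 mod 13 = [4, 9, 4, 3, 10].
  S_2 = Σ v_i α_i^2 r_i = 8·4·8 + 12·9·11 + 8·4·7 + 5·3·3 + 6·10·7 = 2133 ≡ 1.
  S = (10, 7, 1) ≠ 0, so r is not a codeword (an error is present).
Step 3: locate the error. For a single error e at position i, S_ℓ = v_i·e·α_i^ℓ, so α_err = S_1/S_0.
  S_0^{−1} = 10^{−1} = 4 (mod 13), so α_err = 7·4 = 28 ≡ 2 = α_3. Error position i = 3.
  Consistency check: S_2/S_1 = 1·2 = 2 ≡ 2 = α_err ✓ (single-error assumption holds).
Step 4: error magnitude e = S_0/v_3 = S_0·∏_{j≠3}(α_3 − α_j) = 10·5 = 50 ≡ 11 (mod 13).
Step 5: correct position 3: c_3 = r_3 − e = 7 − 11 ≡ 9 (mod 13). Hence c = [8, 11, 9, 3, 7].
  Check: interpolating c through the α_i gives m(x) = 2 + 10·x (degree < 2) with m(α_i) = c_i for every i, so c is indeed a codeword.


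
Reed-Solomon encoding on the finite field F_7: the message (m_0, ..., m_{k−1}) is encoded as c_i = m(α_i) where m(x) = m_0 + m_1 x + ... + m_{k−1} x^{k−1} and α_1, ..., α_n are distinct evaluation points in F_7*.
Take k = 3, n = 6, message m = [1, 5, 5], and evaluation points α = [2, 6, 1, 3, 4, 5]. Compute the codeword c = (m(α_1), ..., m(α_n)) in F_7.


c = [3, 1, 4, 5, 3, 4]

Message polynomial: m(x) = 1 + 5·x + 5·x^2 (mod 7).
For each evaluation point α_i, compute m(α_i) mod 7:
  α_1 = 2: Horner steps 5 → 1 → 3, so m(2) = 3.
  α_2 = 6: Horner steps 5 → 0 → 1, so m(6) = 1.
  α_3 = 1: Horner steps 5 → 3 → 4, so m(1) = 4.
  α_4 = 3: Horner steps 5 → 6 → 5, so m(3) = 5.
  α_5 = 4: Horner steps 5 → 4 → 3, so m(4) = 3.
  α_6 = 5: Horner steps 5 → 2 → 4, so m(5) = 4.
Codeword c = [3, 1, 4, 5, 3, 4] ∈ F_7^6.


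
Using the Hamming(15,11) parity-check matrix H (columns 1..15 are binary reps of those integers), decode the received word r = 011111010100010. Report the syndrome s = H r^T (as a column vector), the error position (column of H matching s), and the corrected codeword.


s = (1, 0, 1, 0)^T, error position = 10, corrected codeword c = 011111010000010

Compute s = H r^T mod 2 one row at a time:
  s_1 = 1 + 0 + 1 + 0 + 0 + 0 + 1 + 0 = 3 ≡ 1 (mod 2).
  s_2 = 1 + 1 + 1 + 0 + 0 + 0 + 1 + 0 = 4 ≡ 0 (mod 2).
  s_3 = 1 + 1 + 1 + 0 + 1 + 0 + 1 + 0 = 5 ≡ 1 (mod 2).
  s_4 = 0 + 1 + 1 + 0 + 0 + 0 + 0 + 0 = 2 ≡ 0 (mod 2).
s = (1, 0, 1, 0)^T — this equals column 10 of H (binary 1010), so error is at position 10.
Correct: flip bit 10 of r = 011111010100010 to get c = 011111010000010.


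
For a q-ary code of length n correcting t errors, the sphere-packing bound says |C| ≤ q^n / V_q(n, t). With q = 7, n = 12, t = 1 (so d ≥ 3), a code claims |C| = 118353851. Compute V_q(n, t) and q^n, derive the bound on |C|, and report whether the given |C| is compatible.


V_q(n, t) = 73, q^n = 13841287201, Hamming bound = 189606673, |C| = 118353851 ≤ bound (satisfied).

Step 1: Compute V_q(n, t) = Σ_{j=0}^1 C(n, j) (q−1)^j.
  j = 0: C(12,0)·(6)^0 = 1·1 = 1.
  j = 1: C(12,1)·(6)^1 = 12·6 = 72.
  V_q(n, t) = 1 + 72 = 73.
Step 2: q^n = 7^12 = 13841287201.
Step 3: Hamming bound ⌊q^n / V_q(n,t)⌋ = ⌊13841287201/73⌋ = 189606673.
Step 4: Compare |C| = 118353851 to 189606673: satisfied.
The claimed |C| lies below the Hamming bound.


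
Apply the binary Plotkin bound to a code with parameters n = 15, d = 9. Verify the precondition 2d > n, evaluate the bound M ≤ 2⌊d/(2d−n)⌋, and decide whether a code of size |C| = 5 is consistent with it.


Plotkin bound M ≤ 6; given |C| = 5 ≤ bound (satisfied).

Check applicability: 2d = 18, n = 15.
2d − n = 3 > 0, so Plotkin applies.
Compute d/(2d−n) = 9/3 ≈ 3.0000.
⌊d/(2d−n)⌋ = 3.
Plotkin bound: M ≤ 2·3 = 6.
Given |C| = 5, check: satisfied.
This |C| is below the Plotkin bound.


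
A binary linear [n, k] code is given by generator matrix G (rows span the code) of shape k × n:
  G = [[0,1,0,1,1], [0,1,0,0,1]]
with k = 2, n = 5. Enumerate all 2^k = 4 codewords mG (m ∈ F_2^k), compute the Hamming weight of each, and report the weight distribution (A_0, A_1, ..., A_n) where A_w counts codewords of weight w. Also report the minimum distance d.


Weight distribution: A_0 = 1, A_1 = 1, A_2 = 1, A_3 = 1. Minimum distance d = 1.

Enumerate all 2^2 = 4 messages m ∈ F_2^2.
For each, compute codeword c = mG in F_2^5, then tally its weight.
  m = 00 → c = 00000, weight = 0.
  m = 10 → c = 01011, weight = 3.
  m = 01 → c = 01001, weight = 2.
  m = 11 → c = 00010, weight = 1.
Tally weights:
  weight 0: 1 codewords.
  weight 1: 1 codewords.
  weight 2: 1 codewords.
  weight 3: 1 codewords.
Minimum distance d = smallest w > 0 with A_w > 0 = 1.
Sanity: Σ A_w = 4 = 2^2 = 4 ✓.


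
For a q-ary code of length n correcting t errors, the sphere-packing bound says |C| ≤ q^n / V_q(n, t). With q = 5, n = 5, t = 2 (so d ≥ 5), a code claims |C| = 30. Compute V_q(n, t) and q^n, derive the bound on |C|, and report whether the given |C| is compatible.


V_q(n, t) = 181, q^n = 3125, Hamming bound = 17, |C| = 30 > bound (violated).

Step 1: Compute V_q(n, t) = Σ_{j=0}^2 C(n, j) (q−1)^j.
  j = 0: C(5,0)·(4)^0 = 1·1 = 1.
  j = 1: C(5,1)·(4)^1 = 5·4 = 20.
  j = 2: C(5,2)·(4)^2 = 10·16 = 160.
  V_q(n, t) = 1 + 20 + 160 = 181.
Step 2: q^n = 5^5 = 3125.
Step 3: Hamming bound ⌊q^n / V_q(n,t)⌋ = ⌊3125/181⌋ = 17.
Step 4: Compare |C| = 30 to 17: violated.
The claimed |C| lies above the Hamming bound, so no 5-ary code of length 5 with d ≥ 5 can have 30 codewords.


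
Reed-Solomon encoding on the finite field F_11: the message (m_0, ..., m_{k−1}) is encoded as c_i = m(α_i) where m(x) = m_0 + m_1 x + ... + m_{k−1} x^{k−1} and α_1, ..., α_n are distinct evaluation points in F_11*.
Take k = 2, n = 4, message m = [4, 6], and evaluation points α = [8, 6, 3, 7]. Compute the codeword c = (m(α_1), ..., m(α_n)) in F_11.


c = [8, 7, 0, 2]

Message polynomial: m(x) = 4 + 6·x (mod 11).
For each evaluation point α_i, compute m(α_i) mod 11:
  α_1 = 8: Horner steps 6 → 8, so m(8) = 8.
  α_2 = 6: Horner steps 6 → 7, so m(6) = 7.
  α_3 = 3: Horner steps 6 → 0, so m(3) = 0.
  α_4 = 7: Horner steps 6 → 2, so m(7) = 2.
Codeword c = [8, 7, 0, 2] ∈ F_11^4.


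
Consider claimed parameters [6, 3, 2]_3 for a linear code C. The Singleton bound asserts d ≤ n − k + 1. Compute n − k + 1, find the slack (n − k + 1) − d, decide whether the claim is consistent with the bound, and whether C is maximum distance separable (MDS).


Singleton RHS = n − k + 1 = 4, slack = 2, bound satisfied, not MDS.

Singleton bound: d ≤ n − k + 1.
Here n = 6, k = 3, so n − k + 1 = 4.
Given d = 2, check d ≤ 4: YES.
Slack = (n − k + 1) − d = 2.
The code is NOT MDS (slack = 2 > 0).
Description: the claimed parameters are [6, 3, 2]_3; such a code would be non-MDS.


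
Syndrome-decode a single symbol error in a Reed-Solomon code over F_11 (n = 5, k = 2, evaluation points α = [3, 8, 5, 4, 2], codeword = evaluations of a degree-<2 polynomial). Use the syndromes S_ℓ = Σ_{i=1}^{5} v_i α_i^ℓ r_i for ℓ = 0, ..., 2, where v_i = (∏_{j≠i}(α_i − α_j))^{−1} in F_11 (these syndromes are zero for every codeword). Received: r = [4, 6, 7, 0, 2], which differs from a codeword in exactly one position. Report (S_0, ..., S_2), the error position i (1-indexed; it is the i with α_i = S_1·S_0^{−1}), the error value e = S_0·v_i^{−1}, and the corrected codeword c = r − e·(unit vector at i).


S = (9, 7, 3), error at position 5, error magnitude e = 5, c = [4, 6, 7, 0, 8].

Step 1: column multipliers v_i = (∏_{j≠i}(α_i − α_j))^{−1} mod 11.
  i = 1 (α = 3): (3−8)(3−5)(3−4)(3−2) = (−5)·(−2)·(−1)·1 = −10 ≡ 1, so v_1 = 1^{−1} = 1 (mod 11).
  i = 2 (α = 8): (8−3)(8−5)(8−4)(8−2) = 5·3·4·6 = 360 ≡ 8, so v_2 = 8^{−1} = 7 (mod 11).
  i = 3 (α = 5): (5−3)(5−8)(5−4)(5−2) = 2·(−3)·1·3 = −18 ≡ 4, so v_3 = 4^{−1} = 3 (mod 11).
  i = 4 (α = 4): (4−3)(4−8)(4−5)(4−2) = 1·(−4)·(−1)·2 = 8 ≡ 8, so v_4 = 8^{−1} = 7 (mod 11).
  i = 5 (α = 2): (2−3)(2−8)(2−5)(2−4) = (−1)·(−6)·(−3)·(−2) = 36 ≡ 3, so v_5 = 3^{−1} = 4 (mod 11).
  v = [1, 7, 3, 7, 4].
Step 2: syndromes of r = [4, 6, 7, 0, 2] (all sums mod 11).
  S_0 = Σ v_i r_i = 1·4 + 7·6 + 3·7 + 7·0 + 4·2 = 75 ≡ 9.
  S_1 = Σ v_i α_i r_i = 1·3·4 + 7·8·6 + 3·5·7 + 7·4·0 + 4·2·2 = 469 ≡ 7.
  α_i^2 mod 11 = [9, 9, 3, 5, 4].
  S_2 = Σ v_i α_i^2 r_i = 1·9·4 + 7·9·6 + 3·3·7 + 7·5·0 + 4·4·2 = 509 ≡ 3.
  S = (9, 7, 3) ≠ 0, so r is not a codeword (an error is present).
Step 3: locate the error. For a single error e at position i, S_ℓ = v_i·e·α_i^ℓ, so α_err = S_1/S_0.
  S_0^{−1} = 9^{−1} = 5 (mod 11), so α_err = 7·5 = 35 ≡ 2 = α_5. Error position i = 5.
  Consistency check: S_2/S_1 = 3·8 = 24 ≡ 2 = α_err ✓ (single-error assumption holds).
Step 4: error magnitude e = S_0/v_5 = S_0·∏_{j≠5}(α_5 − α_j) = 9·3 = 27 ≡ 5 (mod 11).
Step 5: correct position 5: c_5 = r_5 − e = 2 − 5 ≡ 8 (mod 11). Hence c = [4, 6, 7, 0, 8].
  Check: interpolating c through the α_i gives m(x) = 5 + 7·x (degree < 2) with m(α_i) = c_i for every i, so c is indeed a codeword.


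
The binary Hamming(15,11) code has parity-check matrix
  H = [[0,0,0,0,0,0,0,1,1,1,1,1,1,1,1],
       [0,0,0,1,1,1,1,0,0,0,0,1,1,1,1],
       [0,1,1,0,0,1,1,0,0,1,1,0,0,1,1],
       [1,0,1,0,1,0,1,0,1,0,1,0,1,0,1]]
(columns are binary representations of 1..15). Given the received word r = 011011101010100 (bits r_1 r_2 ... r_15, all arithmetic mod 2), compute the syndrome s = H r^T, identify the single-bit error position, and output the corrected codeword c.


s = (1, 0, 1, 0)^T, error position = 10, corrected codeword c = 011011101110100

Compute s = H r^T mod 2 one row at a time:
  s_1 = 0 + 1 + 0 + 1 + 0 + 1 + 0 + 0 = 3 ≡ 1 (mod 2).
  s_2 = 0 + 1 + 1 + 1 + 0 + 1 + 0 + 0 = 4 ≡ 0 (mod 2).
  s_3 = 1 + 1 + 1 + 1 + 0 + 1 + 0 + 0 = 5 ≡ 1 (mod 2).
  s_4 = 0 + 1 + 1 + 1 + 1 + 1 + 1 + 0 = 6 ≡ 0 (mod 2).
s = (1, 0, 1, 0)^T — this equals column 10 of H (binary 1010), so error is at position 10.
Correct: flip bit 10 of r = 011011101010100 to get c = 011011101110100.


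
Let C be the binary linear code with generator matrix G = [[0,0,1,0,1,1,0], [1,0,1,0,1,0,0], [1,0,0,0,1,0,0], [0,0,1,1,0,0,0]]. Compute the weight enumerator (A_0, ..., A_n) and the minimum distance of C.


Weight distribution: A_0 = 1, A_1 = 2, A_2 = 4, A_3 = 6, A_4 = 3. Minimum distance d = 1.

Enumerate all 2^4 = 16 messages m ∈ F_2^4.
For each, compute codeword c = mG in F_2^7, then tally its weight.
  m = 0000 → c = 0000000, weight = 0.
  m = 1000 → c = 0010110, weight = 3.
  m = 0100 → c = 1010100, weight = 3.
  m = 1100 → c = 1000010, weight = 2.
  m = 0010 → c = 1000100, weight = 2.
  m = 1010 → c = 1010010, weight = 3.
  m = 0110 → c = 0010000, weight = 1.
  m = 1110 → c = 0000110, weight = 2.
  m = 0001 → c = 0011000, weight = 2.
  m = 1001 → c = 0001110, weight = 3.
  m = 0101 → c = 1001100, weight = 3.
  m = 1101 → c = 1011010, weight = 4.
  m = 0011 → c = 1011100, weight = 4.
  m = 1011 → c = 1001010, weight = 3.
  m = 0111 → c = 0001000, weight = 1.
  m = 1111 → c = 0011110, weight = 4.
Tally weights:
  weight 0: 1 codewords.
  weight 1: 2 codewords.
  weight 2: 4 codewords.
  weight 3: 6 codewords.
  weight 4: 3 codewords.
Minimum distance d = smallest w > 0 with A_w > 0 = 1.
Sanity: Σ A_w = 16 = 2^4 = 16 ✓.


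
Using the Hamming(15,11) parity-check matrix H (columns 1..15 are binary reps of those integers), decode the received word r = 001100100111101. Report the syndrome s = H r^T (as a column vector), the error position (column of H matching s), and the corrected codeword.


s = (1, 1, 1, 1)^T, error position = 15, corrected codeword c = 001100100111100

Compute s = H r^T mod 2 one row at a time:
  s_1 = 0 + 0 + 1 + 1 + 1 + 1 + 0 + 1 = 5 ≡ 1 (mod 2).
  s_2 = 1 + 0 + 0 + 1 + 1 + 1 + 0 + 1 = 5 ≡ 1 (mod 2).
  s_3 = 0 + 1 + 0 + 1 + 1 + 1 + 0 + 1 = 5 ≡ 1 (mod 2).
  s_4 = 0 + 1 + 0 + 1 + 0 + 1 + 1 + 1 = 5 ≡ 1 (mod 2).
s = (1, 1, 1, 1)^T — this equals column 15 of H (binary 1111), so error is at position 15.
Correct: flip bit 15 of r = 001100100111101 to get c = 001100100111100.


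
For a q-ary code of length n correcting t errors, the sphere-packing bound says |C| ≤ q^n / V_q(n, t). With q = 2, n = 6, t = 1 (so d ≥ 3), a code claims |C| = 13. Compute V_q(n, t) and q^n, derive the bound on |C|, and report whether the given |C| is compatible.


V_q(n, t) = 7, q^n = 64, Hamming bound = 9, |C| = 13 > bound (violated).

Step 1: Compute V_q(n, t) = Σ_{j=0}^1 C(n, j) (q−1)^j.
  j = 0: C(6,0)·(1)^0 = 1·1 = 1.
  j = 1: C(6,1)·(1)^1 = 6·1 = 6.
  V_q(n, t) = 1 + 6 = 7.
Step 2: q^n = 2^6 = 64.
Step 3: Hamming bound ⌊q^n / V_q(n,t)⌋ = ⌊64/7⌋ = 9.
Step 4: Compare |C| = 13 to 9: violated.
The claimed |C| lies above the Hamming bound, so no 2-ary code of length 6 with d ≥ 3 can have 13 codewords.


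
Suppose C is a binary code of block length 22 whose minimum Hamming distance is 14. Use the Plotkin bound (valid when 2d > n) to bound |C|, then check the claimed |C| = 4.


Plotkin bound M ≤ 4; given |C| = 4 ≤ bound (satisfied).

Check applicability: 2d = 28, n = 22.
2d − n = 6 > 0, so Plotkin applies.
Compute d/(2d−n) = 14/6 ≈ 2.3333.
⌊d/(2d−n)⌋ = 2.
Plotkin bound: M ≤ 2·2 = 4.
Given |C| = 4, check: satisfied.
This |C| is at the Plotkin bound.


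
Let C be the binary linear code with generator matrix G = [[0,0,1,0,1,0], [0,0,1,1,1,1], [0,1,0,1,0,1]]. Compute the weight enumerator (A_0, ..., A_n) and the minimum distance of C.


Weight distribution: A_0 = 1, A_1 = 1, A_2 = 2, A_3 = 2, A_4 = 1, A_5 = 1. Minimum distance d = 1.

Enumerate all 2^3 = 8 messages m ∈ F_2^3.
For each, compute codeword c = mG in F_2^6, then tally its weight.
  m = 000 → c = 000000, weight = 0.
  m = 100 → c = 001010, weight = 2.
  m = 010 → c = 001111, weight = 4.
  m = 110 → c = 000101, weight = 2.
  m = 001 → c = 010101, weight = 3.
  m = 101 → c = 011111, weight = 5.
  m = 011 → c = 011010, weight = 3.
  m = 111 → c = 010000, weight = 1.
Tally weights:
  weight 0: 1 codewords.
  weight 1: 1 codewords.
  weight 2: 2 codewords.
  weight 3: 2 codewords.
  weight 4: 1 codewords.
  weight 5: 1 codewords.
Minimum distance d = smallest w > 0 with A_w > 0 = 1.
Sanity: Σ A_w = 8 = 2^3 = 8 ✓.


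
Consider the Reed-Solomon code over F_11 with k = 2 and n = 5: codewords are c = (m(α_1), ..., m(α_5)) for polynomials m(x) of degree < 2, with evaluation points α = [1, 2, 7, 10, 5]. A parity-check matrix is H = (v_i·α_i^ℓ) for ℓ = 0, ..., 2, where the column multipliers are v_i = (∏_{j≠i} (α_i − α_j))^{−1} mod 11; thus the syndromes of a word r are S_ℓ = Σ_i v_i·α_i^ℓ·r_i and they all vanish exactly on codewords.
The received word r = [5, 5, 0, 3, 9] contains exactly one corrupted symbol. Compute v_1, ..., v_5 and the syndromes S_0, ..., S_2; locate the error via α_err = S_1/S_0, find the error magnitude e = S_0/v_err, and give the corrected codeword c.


S = (10, 9, 7), error at position 2, error magnitude e = 10, c = [5, 6, 0, 3, 9].

Step 1: column multipliers v_i = (∏_{j≠i}(α_i − α_j))^{−1} mod 11.
  i = 1 (α = 1): (1−2)(1−7)(1−10)(1−5) = (−1)·(−6)·(−9)·(−4) = 216 ≡ 7, so v_1 = 7^{−1} = 8 (mod 11).
  i = 2 (α = 2): (2−1)(2−7)(2−10)(2−5) = 1·(−5)·(−8)·(−3) = −120 ≡ 1, so v_2 = 1^{−1} = 1 (mod 11).
  i = 3 (α = 7): (7−1)(7−2)(7−10)(7−5) = 6·5·(−3)·2 = −180 ≡ 7, so v_3 = 7^{−1} = 8 (mod 11).
  i = 4 (α = 10): (10−1)(10−2)(10−7)(10−5) = 9·8·3·5 = 1080 ≡ 2, so v_4 = 2^{−1} = 6 (mod 11).
  i = 5 (α = 5): (5−1)(5−2)(5−7)(5−10) = 4·3·(−2)·(−5) = 120 ≡ 10, so v_5 = 10^{−1} = 10 (mod 11).
  v = [8, 1, 8, 6, 10].
Step 2: syndromes of r = [5, 5, 0, 3, 9] (all sums mod 11).
  S_0 = Σ v_i r_i = 8·5 + 1·5 + 8·0 + 6·3 + 10·9 = 153 ≡ 10.
  S_1 = Σ v_i α_i r_i = 8·1·5 + 1·2·5 + 8·7·0 + 6·10·3 + 10·5·9 = 680 ≡ 9.
  α_i^2 mod 11 = [1, 4, 5, 1, 3].
  S_2 = Σ v_i α_i^2 r_i = 8·1·5 + 1·4·5 + 8·5·0 + 6·1·3 + 10·3·9 = 348 ≡ 7.
  S = (10, 9, 7) ≠ 0, so r is not a codeword (an error is present).
Step 3: locate the error. For a single error e at position i, S_ℓ = v_i·e·α_i^ℓ, so α_err = S_1/S_0.
  S_0^{−1} = 10^{−1} = 10 (mod 11), so α_err = 9·10 = 90 ≡ 2 = α_2. Error position i = 2.
  Consistency check: S_2/S_1 = 7·5 = 35 ≡ 2 = α_err ✓ (single-error assumption holds).
Step 4: error magnitude e = S_0/v_2 = S_0·∏_{j≠2}(α_2 − α_j) = 10·1 = 10 ≡ 10 (mod 11).
Step 5: correct position 2: c_2 = r_2 − e = 5 − 10 ≡ 6 (mod 11). Hence c = [5, 6, 0, 3, 9].
  Check: interpolating c through the α_i gives m(x) = 4 + 1·x (degree < 2) with m(α_i) = c_i for every i, so c is indeed a codeword.


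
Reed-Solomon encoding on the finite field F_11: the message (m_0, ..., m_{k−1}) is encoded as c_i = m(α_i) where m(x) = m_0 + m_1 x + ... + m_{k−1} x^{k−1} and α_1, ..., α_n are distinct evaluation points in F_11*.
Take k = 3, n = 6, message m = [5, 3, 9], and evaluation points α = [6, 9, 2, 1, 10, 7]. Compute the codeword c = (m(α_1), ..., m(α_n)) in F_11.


c = [6, 2, 3, 6, 0, 5]

Message polynomial: m(x) = 5 + 3·x + 9·x^2 (mod 11).
For each evaluation point α_i, compute m(α_i) mod 11:
  α_1 = 6: Horner steps 9 → 2 → 6, so m(6) = 6.
  α_2 = 9: Horner steps 9 → 7 → 2, so m(9) = 2.
  α_3 = 2: Horner steps 9 → 10 → 3, so m(2) = 3.
  α_4 = 1: Horner steps 9 → 1 → 6, so m(1) = 6.
  α_5 = 10: Horner steps 9 → 5 → 0, so m(10) = 0.
  α_6 = 7: Horner steps 9 → 0 → 5, so m(7) = 5.
Codeword c = [6, 2, 3, 6, 0, 5] ∈ F_11^6.


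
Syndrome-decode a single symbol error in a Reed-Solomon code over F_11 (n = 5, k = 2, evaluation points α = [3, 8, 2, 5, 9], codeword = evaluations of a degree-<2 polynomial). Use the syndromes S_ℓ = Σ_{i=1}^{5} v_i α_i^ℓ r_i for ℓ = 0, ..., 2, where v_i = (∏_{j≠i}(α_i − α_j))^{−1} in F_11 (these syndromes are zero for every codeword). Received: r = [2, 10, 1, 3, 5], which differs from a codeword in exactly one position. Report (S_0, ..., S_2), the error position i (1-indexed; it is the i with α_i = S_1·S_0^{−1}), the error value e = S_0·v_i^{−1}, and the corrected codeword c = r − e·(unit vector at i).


S = (1, 2, 4), error at position 3, error magnitude e = 5, c = [2, 10, 7, 3, 5].

Step 1: column multipliers v_i = (∏_{j≠i}(α_i − α_j))^{−1} mod 11.
  i = 1 (α = 3): (3−8)(3−2)(3−5)(3−9) = (−5)·1·(−2)·(−6) = −60 ≡ 6, so v_1 = 6^{−1} = 2 (mod 11).
  i = 2 (α = 8): (8−3)(8−2)(8−5)(8−9) = 5·6·3·(−1) = −90 ≡ 9, so v_2 = 9^{−1} = 5 (mod 11).
  i = 3 (α = 2): (2−3)(2−8)(2−5)(2−9) = (−1)·(−6)·(−3)·(−7) = 126 ≡ 5, so v_3 = 5^{−1} = 9 (mod 11).
  i = 4 (α = 5): (5−3)(5−8)(5−2)(5−9) = 2·(−3)·3·(−4) = 72 ≡ 6, so v_4 = 6^{−1} = 2 (mod 11).
  i = 5 (α = 9): (9−3)(9−8)(9−2)(9−5) = 6·1·7·4 = 168 ≡ 3, so v_5 = 3^{−1} = 4 (mod 11).
  v = [2, 5, 9, 2, 4].
Step 2: syndromes of r = [2, 10, 1, 3, 5] (all sums mod 11).
  S_0 = Σ v_i r_i = 2·2 + 5·10 + 9·1 + 2·3 + 4·5 = 89 ≡ 1.
  S_1 = Σ v_i α_i r_i = 2·3·2 + 5·8·10 + 9·2·1 + 2·5·3 + 4·9·5 = 640 ≡ 2.
  α_i^2 mod 11 = [9, 9, 4, 3, 4].
  S_2 = Σ v_i α_i^2 r_i = 2·9·2 + 5·9·10 + 9·4·1 + 2·3·3 + 4·4·5 = 620 ≡ 4.
  S = (1, 2, 4) ≠ 0, so r is not a codeword (an error is present).
Step 3: locate the error. For a single error e at position i, S_ℓ = v_i·e·α_i^ℓ, so α_err = S_1/S_0.
  S_0^{−1} = 1^{−1} = 1 (mod 11), so α_err = 2·1 = 2 ≡ 2 = α_3. Error position i = 3.
  Consistency check: S_2/S_1 = 4·6 = 24 ≡ 2 = α_err ✓ (single-error assumption holds).
Step 4: error magnitude e = S_0/v_3 = S_0·∏_{j≠3}(α_3 − α_j) = 1·5 = 5 ≡ 5 (mod 11).
Step 5: correct position 3: c_3 = r_3 − e = 1 − 5 ≡ 7 (mod 11). Hence c = [2, 10, 7, 3, 5].
  Check: interpolating c through the α_i gives m(x) = 6 + 6·x (degree < 2) with m(α_i) = c_i for every i, so c is indeed a codeword.


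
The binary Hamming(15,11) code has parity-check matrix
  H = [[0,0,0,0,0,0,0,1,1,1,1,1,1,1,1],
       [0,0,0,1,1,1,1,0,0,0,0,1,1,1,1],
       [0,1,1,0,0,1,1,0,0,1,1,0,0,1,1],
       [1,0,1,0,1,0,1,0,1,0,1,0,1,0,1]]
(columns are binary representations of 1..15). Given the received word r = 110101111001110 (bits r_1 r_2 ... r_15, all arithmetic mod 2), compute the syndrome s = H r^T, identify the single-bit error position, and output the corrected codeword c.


s = (1, 0, 0, 0)^T, error position = 8, corrected codeword c = 110101101001110

Compute s = H r^T mod 2 one row at a time:
  s_1 = 1 + 1 + 0 + 0 + 1 + 1 + 1 + 0 = 5 ≡ 1 (mod 2).
  s_2 = 1 + 0 + 1 + 1 + 1 + 1 + 1 + 0 = 6 ≡ 0 (mod 2).
  s_3 = 1 + 0 + 1 + 1 + 0 + 0 + 1 + 0 = 4 ≡ 0 (mod 2).
  s_4 = 1 + 0 + 0 + 1 + 1 + 0 + 1 + 0 = 4 ≡ 0 (mod 2).
s = (1, 0, 0, 0)^T — this equals column 8 of H (binary 1000), so error is at position 8.
Correct: flip bit 8 of r = 110101111001110 to get c = 110101101001110.


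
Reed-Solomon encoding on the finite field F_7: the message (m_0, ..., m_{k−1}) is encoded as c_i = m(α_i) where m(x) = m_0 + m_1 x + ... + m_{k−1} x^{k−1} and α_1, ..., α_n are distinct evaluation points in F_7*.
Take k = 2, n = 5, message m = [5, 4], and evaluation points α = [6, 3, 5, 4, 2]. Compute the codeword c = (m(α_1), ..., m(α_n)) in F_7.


c = [1, 3, 4, 0, 6]

Message polynomial: m(x) = 5 + 4·x (mod 7).
For each evaluation point α_i, compute m(α_i) mod 7:
  α_1 = 6: Horner steps 4 → 1, so m(6) = 1.
  α_2 = 3: Horner steps 4 → 3, so m(3) = 3.
  α_3 = 5: Horner steps 4 → 4, so m(5) = 4.
  α_4 = 4: Horner steps 4 → 0, so m(4) = 0.
  α_5 = 2: Horner steps 4 → 6, so m(2) = 6.
Codeword c = [1, 3, 4, 0, 6] ∈ F_7^5.


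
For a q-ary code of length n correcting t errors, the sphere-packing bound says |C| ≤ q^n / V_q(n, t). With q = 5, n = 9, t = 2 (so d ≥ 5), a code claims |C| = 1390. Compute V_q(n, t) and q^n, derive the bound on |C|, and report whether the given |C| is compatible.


V_q(n, t) = 613, q^n = 1953125, Hamming bound = 3186, |C| = 1390 ≤ bound (satisfied).

Step 1: Compute V_q(n, t) = Σ_{j=0}^2 C(n, j) (q−1)^j.
  j = 0: C(9,0)·(4)^0 = 1·1 = 1.
  j = 1: C(9,1)·(4)^1 = 9·4 = 36.
  j = 2: C(9,2)·(4)^2 = 36·16 = 576.
  V_q(n, t) = 1 + 36 + 576 = 613.
Step 2: q^n = 5^9 = 1953125.
Step 3: Hamming bound ⌊q^n / V_q(n,t)⌋ = ⌊1953125/613⌋ = 3186.
Step 4: Compare |C| = 1390 to 3186: satisfied.
The claimed |C| lies below the Hamming bound.


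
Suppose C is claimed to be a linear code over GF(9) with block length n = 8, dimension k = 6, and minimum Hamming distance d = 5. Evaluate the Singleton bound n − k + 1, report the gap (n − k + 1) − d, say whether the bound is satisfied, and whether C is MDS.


Singleton RHS = n − k + 1 = 3, slack = -2, bound violated (no such code; not MDS).

Singleton bound: d ≤ n − k + 1.
Here n = 8, k = 6, so n − k + 1 = 3.
Given d = 5, check d ≤ 3: NO.
Slack = (n − k + 1) − d = -2.
The slack is negative: d = 5 exceeds n − k + 1 = 3 by 2, so the Singleton bound is violated and no linear [8, 6, 5]_9 code can exist. In particular it is not MDS (MDS requires d = n − k + 1 exactly).
Description: the claimed parameters are [8, 6, 5]_9; such a code would be impossible (violates the Singleton bound).


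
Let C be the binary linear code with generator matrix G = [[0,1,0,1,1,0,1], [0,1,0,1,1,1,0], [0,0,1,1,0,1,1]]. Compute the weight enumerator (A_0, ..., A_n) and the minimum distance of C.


Weight distribution: A_0 = 1, A_2 = 2, A_4 = 5. Minimum distance d = 2.

Enumerate all 2^3 = 8 messages m ∈ F_2^3.
For each, compute codeword c = mG in F_2^7, then tally its weight.
  m = 000 → c = 0000000, weight = 0.
  m = 100 → c = 0101101, weight = 4.
  m = 010 → c = 0101110, weight = 4.
  m = 110 → c = 0000011, weight = 2.
  m = 001 → c = 0011011, weight = 4.
  m = 101 → c = 0110110, weight = 4.
  m = 011 → c = 0110101, weight = 4.
  m = 111 → c = 0011000, weight = 2.
Tally weights:
  weight 0: 1 codewords.
  weight 2: 2 codewords.
  weight 4: 5 codewords.
Minimum distance d = smallest w > 0 with A_w > 0 = 2.
Sanity: Σ A_w = 8 = 2^3 = 8 ✓.


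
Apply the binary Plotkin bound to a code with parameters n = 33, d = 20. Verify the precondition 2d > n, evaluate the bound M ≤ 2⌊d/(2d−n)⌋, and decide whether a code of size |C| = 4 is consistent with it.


Plotkin bound M ≤ 4; given |C| = 4 ≤ bound (satisfied).

Check applicability: 2d = 40, n = 33.
2d − n = 7 > 0, so Plotkin applies.
Compute d/(2d−n) = 20/7 ≈ 2.8571.
⌊d/(2d−n)⌋ = 2.
Plotkin bound: M ≤ 2·2 = 4.
Given |C| = 4, check: satisfied.
This |C| is at the Plotkin bound.


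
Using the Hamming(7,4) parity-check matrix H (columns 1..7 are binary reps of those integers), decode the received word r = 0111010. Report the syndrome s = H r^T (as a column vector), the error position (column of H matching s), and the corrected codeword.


s = (0, 1, 1)^T, error position = 3, corrected codeword c = 0101010

Compute s = H r^T mod 2 one row at a time:
  s_1 = 1 + 0 + 1 + 0 = 2 ≡ 0 (mod 2).
  s_2 = 1 + 1 + 1 + 0 = 3 ≡ 1 (mod 2).
  s_3 = 0 + 1 + 0 + 0 = 1 ≡ 1 (mod 2).
s = (0, 1, 1)^T — this equals column 3 of H (binary 011), so error is at position 3.
Correct: flip bit 3 of r = 0111010 to get c = 0101010.


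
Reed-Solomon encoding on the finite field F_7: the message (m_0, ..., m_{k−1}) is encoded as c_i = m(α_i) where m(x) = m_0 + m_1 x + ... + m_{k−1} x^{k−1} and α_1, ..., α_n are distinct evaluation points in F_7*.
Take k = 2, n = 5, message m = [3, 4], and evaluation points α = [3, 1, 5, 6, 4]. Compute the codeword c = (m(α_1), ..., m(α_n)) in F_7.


c = [1, 0, 2, 6, 5]

Message polynomial: m(x) = 3 + 4·x (mod 7).
For each evaluation point α_i, compute m(α_i) mod 7:
  α_1 = 3: Horner steps 4 → 1, so m(3) = 1.
  α_2 = 1: Horner steps 4 → 0, so m(1) = 0.
  α_3 = 5: Horner steps 4 → 2, so m(5) = 2.
  α_4 = 6: Horner steps 4 → 6, so m(6) = 6.
  α_5 = 4: Horner steps 4 → 5, so m(4) = 5.
Codeword c = [1, 0, 2, 6, 5] ∈ F_7^5.


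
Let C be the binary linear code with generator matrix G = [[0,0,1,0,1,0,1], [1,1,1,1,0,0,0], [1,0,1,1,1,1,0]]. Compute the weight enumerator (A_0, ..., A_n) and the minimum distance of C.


Weight distribution: A_0 = 1, A_3 = 2, A_4 = 3, A_5 = 2. Minimum distance d = 3.

Enumerate all 2^3 = 8 messages m ∈ F_2^3.
For each, compute codeword c = mG in F_2^7, then tally its weight.
  m = 000 → c = 0000000, weight = 0.
  m = 100 → c = 0010101, weight = 3.
  m = 010 → c = 1111000, weight = 4.
  m = 110 → c = 1101101, weight = 5.
  m = 001 → c = 1011110, weight = 5.
  m = 101 → c = 1001011, weight = 4.
  m = 011 → c = 0100110, weight = 3.
  m = 111 → c = 0110011, weight = 4.
Tally weights:
  weight 0: 1 codewords.
  weight 3: 2 codewords.
  weight 4: 3 codewords.
  weight 5: 2 codewords.
Minimum distance d = smallest w > 0 with A_w > 0 = 3.
Sanity: Σ A_w = 8 = 2^3 = 8 ✓.


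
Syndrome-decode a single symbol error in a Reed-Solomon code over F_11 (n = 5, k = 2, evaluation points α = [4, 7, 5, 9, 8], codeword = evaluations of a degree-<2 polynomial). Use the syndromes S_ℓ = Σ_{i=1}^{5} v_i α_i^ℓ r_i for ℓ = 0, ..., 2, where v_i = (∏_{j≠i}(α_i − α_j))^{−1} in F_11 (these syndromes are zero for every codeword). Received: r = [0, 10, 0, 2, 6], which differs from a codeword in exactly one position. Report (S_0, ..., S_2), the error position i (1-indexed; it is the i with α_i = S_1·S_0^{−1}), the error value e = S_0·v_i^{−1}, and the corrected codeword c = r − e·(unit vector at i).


S = (9, 1, 5), error at position 3, error magnitude e = 4, c = [0, 10, 7, 2, 6].

Step 1: column multipliers v_i = (∏_{j≠i}(α_i − α_j))^{−1} mod 11.
  i = 1 (α = 4): (4−7)(4−5)(4−9)(4−8) = (−3)·(−1)·(−5)·(−4) = 60 ≡ 5, so v_1 = 5^{−1} = 9 (mod 11).
  i = 2 (α = 7): (7−4)(7−5)(7−9)(7−8) = 3·2·(−2)·(−1) = 12 ≡ 1, so v_2 = 1^{−1} = 1 (mod 11).
  i = 3 (α = 5): (5−4)(5−7)(5−9)(5−8) = 1·(−2)·(−4)·(−3) = −24 ≡ 9, so v_3 = 9^{−1} = 5 (mod 11).
  i = 4 (α = 9): (9−4)(9−7)(9−5)(9−8) = 5·2·4·1 = 40 ≡ 7, so v_4 = 7^{−1} = 8 (mod 11).
  i = 5 (α = 8): (8−4)(8−7)(8−5)(8−9) = 4·1·3·(−1) = −12 ≡ 10, so v_5 = 10^{−1} = 10 (mod 11).
  v = [9, 1, 5, 8, 10].
Step 2: syndromes of r = [0, 10, 0, 2, 6] (all sums mod 11).
  S_0 = Σ v_i r_i = 9·0 + 1·10 + 5·0 + 8·2 + 10·6 = 86 ≡ 9.
  S_1 = Σ v_i α_i r_i = 9·4·0 + 1·7·10 + 5·5·0 + 8·9·2 + 10·8·6 = 694 ≡ 1.
  α_i^2 mod 11 = [5, 5, 3, 4, 9].
  S_2 = Σ v_i α_i^2 r_i = 9·5·0 + 1·5·10 + 5·3·0 + 8·4·2 + 10·9·6 = 654 ≡ 5.
  S = (9, 1, 5) ≠ 0, so r is not a codeword (an error is present).
Step 3: locate the error. For a single error e at position i, S_ℓ = v_i·e·α_i^ℓ, so α_err = S_1/S_0.
  S_0^{−1} = 9^{−1} = 5 (mod 11), so α_err = 1·5 = 5 ≡ 5 = α_3. Error position i = 3.
  Consistency check: S_2/S_1 = 5·1 = 5 ≡ 5 = α_err ✓ (single-error assumption holds).
Step 4: error magnitude e = S_0/v_3 = S_0·∏_{j≠3}(α_3 − α_j) = 9·9 = 81 ≡ 4 (mod 11).
Step 5: correct position 3: c_3 = r_3 − e = 0 − 4 ≡ 7 (mod 11). Hence c = [0, 10, 7, 2, 6].
  Check: interpolating c through the α_i gives m(x) = 5 + 7·x (degree < 2) with m(α_i) = c_i for every i, so c is indeed a codeword.


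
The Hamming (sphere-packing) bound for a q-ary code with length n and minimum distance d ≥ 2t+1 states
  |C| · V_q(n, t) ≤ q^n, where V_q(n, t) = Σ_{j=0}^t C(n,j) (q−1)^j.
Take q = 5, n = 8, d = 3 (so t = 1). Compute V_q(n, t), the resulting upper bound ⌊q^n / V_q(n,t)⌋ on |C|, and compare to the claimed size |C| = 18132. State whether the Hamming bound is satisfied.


V_q(n, t) = 33, q^n = 390625, Hamming bound = 11837, |C| = 18132 > bound (violated).

Step 1: Compute V_q(n, t) = Σ_{j=0}^1 C(n, j) (q−1)^j.
  j = 0: C(8,0)·(4)^0 = 1·1 = 1.
  j = 1: C(8,1)·(4)^1 = 8·4 = 32.
  V_q(n, t) = 1 + 32 = 33.
Step 2: q^n = 5^8 = 390625.
Step 3: Hamming bound ⌊q^n / V_q(n,t)⌋ = ⌊390625/33⌋ = 11837.
Step 4: Compare |C| = 18132 to 11837: violated.
The claimed |C| lies above the Hamming bound, so no 5-ary code of length 8 with d ≥ 3 can have 18132 codewords.


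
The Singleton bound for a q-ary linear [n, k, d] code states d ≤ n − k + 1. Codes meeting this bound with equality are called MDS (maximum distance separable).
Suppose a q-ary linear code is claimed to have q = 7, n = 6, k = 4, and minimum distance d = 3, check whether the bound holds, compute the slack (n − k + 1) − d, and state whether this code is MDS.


Singleton RHS = n − k + 1 = 3, slack = 0, bound satisfied, MDS.

Singleton bound: d ≤ n − k + 1.
Here n = 6, k = 4, so n − k + 1 = 3.
Given d = 3, check d ≤ 3: YES.
Slack = (n − k + 1) − d = 0.
The code is MDS (slack = 0).
Description: the claimed parameters are [6, 4, 3]_7; such a code would be MDS (meets Singleton bound).


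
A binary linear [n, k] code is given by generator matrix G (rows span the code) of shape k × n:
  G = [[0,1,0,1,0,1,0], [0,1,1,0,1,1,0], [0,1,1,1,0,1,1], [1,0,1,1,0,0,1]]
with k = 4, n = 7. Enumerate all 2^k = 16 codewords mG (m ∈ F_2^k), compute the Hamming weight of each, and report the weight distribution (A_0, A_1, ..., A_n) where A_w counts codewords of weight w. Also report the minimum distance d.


Weight distribution: A_0 = 1, A_2 = 2, A_3 = 6, A_4 = 3, A_5 = 2, A_6 = 2. Minimum distance d = 2.

Enumerate all 2^4 = 16 messages m ∈ F_2^4.
For each, compute codeword c = mG in F_2^7, then tally its weight.
  m = 0000 → c = 0000000, weight = 0.
  m = 1000 → c = 0101010, weight = 3.
  m = 0100 → c = 0110110, weight = 4.
  m = 1100 → c = 0011100, weight = 3.
  m = 0010 → c = 0111011, weight = 5.
  m = 1010 → c = 0010001, weight = 2.
  m = 0110 → c = 0001101, weight = 3.
  m = 1110 → c = 0100111, weight = 4.
  m = 0001 → c = 1011001, weight = 4.
  m = 1001 → c = 1110011, weight = 5.
  m = 0101 → c = 1101111, weight = 6.
  m = 1101 → c = 1000101, weight = 3.
  m = 0011 → c = 1100010, weight = 3.
  m = 1011 → c = 1001000, weight = 2.
  m = 0111 → c = 1010100, weight = 3.
  m = 1111 → c = 1111110, weight = 6.
Tally weights:
  weight 0: 1 codewords.
  weight 2: 2 codewords.
  weight 3: 6 codewords.
  weight 4: 3 codewords.
  weight 5: 2 codewords.
  weight 6: 2 codewords.
Minimum distance d = smallest w > 0 with A_w > 0 = 2.
Sanity: Σ A_w = 16 = 2^4 = 16 ✓.
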